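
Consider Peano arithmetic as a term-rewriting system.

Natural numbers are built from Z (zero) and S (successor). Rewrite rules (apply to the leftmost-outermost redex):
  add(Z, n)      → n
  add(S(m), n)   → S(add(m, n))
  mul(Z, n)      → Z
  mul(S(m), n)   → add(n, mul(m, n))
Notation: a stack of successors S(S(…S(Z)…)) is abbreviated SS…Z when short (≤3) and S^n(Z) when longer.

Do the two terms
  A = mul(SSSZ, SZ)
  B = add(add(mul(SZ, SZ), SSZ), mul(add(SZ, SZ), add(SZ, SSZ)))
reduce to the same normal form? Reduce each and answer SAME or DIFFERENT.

Term A:
  start: mul(SSSZ, SZ)
  step 1: add(SZ, mul(SSZ, SZ))
  step 2: S(add(Z, mul(SSZ, SZ)))
  step 3: S(mul(SSZ, SZ))
  step 4: S(add(SZ, mul(SZ, SZ)))
  step 5: S(S(add(Z, mul(SZ, SZ))))
  step 6: S(S(mul(SZ, SZ)))
  step 7: S(S(add(SZ, mul(Z, SZ))))
  step 8: S(S(S(add(Z, mul(Z, SZ)))))
  step 9: S(S(S(mul(Z, SZ))))
  step 10: SSSZ

Term B:
  start: add(add(mul(SZ, SZ), SSZ), mul(add(SZ, SZ), add(SZ, SSZ)))
  step 1: add(add(add(SZ, mul(Z, SZ)), SSZ), mul(add(SZ, SZ), add(SZ, SSZ)))
  step 2: add(add(S(add(Z, mul(Z, SZ))), SSZ), mul(add(SZ, SZ), add(SZ, SSZ)))
  step 3: add(S(add(add(Z, mul(Z, SZ)), SSZ)), mul(add(SZ, SZ), add(SZ, SSZ)))
  step 4: S(add(add(add(Z, mul(Z, SZ)), SSZ), mul(add(SZ, SZ), add(SZ, SSZ))))
  step 5: S(add(add(mul(Z, SZ), SSZ), mul(add(SZ, SZ), add(SZ, SSZ))))
  step 6: S(add(add(Z, SSZ), mul(add(SZ, SZ), add(SZ, SSZ))))
  step 7: S(add(SSZ, mul(add(SZ, SZ), add(SZ, SSZ))))
  step 8: S(S(add(SZ, mul(add(SZ, SZ), add(SZ, SSZ)))))
  step 9: S(S(S(add(Z, mul(add(SZ, SZ), add(SZ, SSZ))))))
  step 10: S(S(S(mul(add(SZ, SZ), add(SZ, SSZ)))))
  step 11: S(S(S(mul(S(add(Z, SZ)), add(SZ, SSZ)))))
  step 12: S(S(S(add(add(SZ, SSZ), mul(add(Z, SZ), add(SZ, SSZ))))))
  step 13: S(S(S(add(S(add(Z, SSZ)), mul(add(Z, SZ), add(SZ, SSZ))))))
  step 14: S(S(S(S(add(add(Z, SSZ), mul(add(Z, SZ), add(SZ, SSZ)))))))
  step 15: S(S(S(S(add(SSZ, mul(add(Z, SZ), add(SZ, SSZ)))))))
  step 16: S(S(S(S(S(add(SZ, mul(add(Z, SZ), add(SZ, SSZ))))))))
  step 17: S(S(S(S(S(S(add(Z, mul(add(Z, SZ), add(SZ, SSZ)))))))))
  step 18: S(S(S(S(S(S(mul(add(Z, SZ), add(SZ, SSZ))))))))
  step 19: S(S(S(S(S(S(mul(SZ, add(SZ, SSZ))))))))
  step 20: S(S(S(S(S(S(add(add(SZ, SSZ), mul(Z, add(SZ, SSZ)))))))))
  step 21: S(S(S(S(S(S(add(S(add(Z, SSZ)), mul(Z, add(SZ, SSZ)))))))))
  step 22: S(S(S(S(S(S(S(add(add(Z, SSZ), mul(Z, add(SZ, SSZ))))))))))
  step 23: S(S(S(S(S(S(S(add(SSZ, mul(Z, add(SZ, SSZ))))))))))
  step 24: S(S(S(S(S(S(S(S(add(SZ, mul(Z, add(SZ, SSZ)))))))))))
  step 25: S(S(S(S(S(S(S(S(S(add(Z, mul(Z, add(SZ, SSZ))))))))))))
  step 26: S(S(S(S(S(S(S(S(S(mul(Z, add(SZ, SSZ)))))))))))
  step 27: S^9(Z)

Answer: DIFFERENT — A ⇓ SSSZ, B ⇓ S^9(Z)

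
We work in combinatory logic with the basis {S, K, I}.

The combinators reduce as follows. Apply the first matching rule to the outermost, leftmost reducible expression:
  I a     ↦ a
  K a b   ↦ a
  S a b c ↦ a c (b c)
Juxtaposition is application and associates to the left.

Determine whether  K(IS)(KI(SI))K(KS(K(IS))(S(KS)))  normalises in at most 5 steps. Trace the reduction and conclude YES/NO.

  start: K(IS)(KI(SI))K(KS(K(IS))(S(KS)))
  step 1: ISK(KS(K(IS))(S(KS)))
  step 2: SK(KS(K(IS))(S(KS)))
  step 3: SK(S(S(KS)))

Answer: YES — reaches normal form SK(S(S(KS))) in 3 ≤ 5 steps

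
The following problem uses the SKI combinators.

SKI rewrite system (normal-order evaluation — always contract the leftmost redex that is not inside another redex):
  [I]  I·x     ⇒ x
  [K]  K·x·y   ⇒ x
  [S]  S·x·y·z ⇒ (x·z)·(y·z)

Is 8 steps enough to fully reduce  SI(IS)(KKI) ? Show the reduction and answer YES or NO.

Answer: YES — reaches normal form K(SK) in 5 ≤ 8 steps

Working:
  start: SI(IS)(KKI)
  step 1: I(KKI)(IS(KKI))
  step 2: KKI(IS(KKI))
  step 3: K(IS(KKI))
  step 4: K(S(KKI))
  step 5: K(SK)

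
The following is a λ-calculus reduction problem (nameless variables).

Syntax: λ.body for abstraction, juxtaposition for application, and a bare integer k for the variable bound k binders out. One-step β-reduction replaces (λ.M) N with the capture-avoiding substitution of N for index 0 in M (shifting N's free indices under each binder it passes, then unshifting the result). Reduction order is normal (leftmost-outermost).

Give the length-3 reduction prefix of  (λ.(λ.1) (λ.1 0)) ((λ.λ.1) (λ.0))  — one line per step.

  start: (λ.(λ.1) (λ.1 0)) ((λ.λ.1) (λ.0))
  →1  (λ.(λ.λ.1) (λ.0)) (λ.(λ.λ.1) (λ.0) 0)
  →2  (λ.λ.1) (λ.0)
  →3  λ.λ.0

Answer: after 3 steps: λ.λ.0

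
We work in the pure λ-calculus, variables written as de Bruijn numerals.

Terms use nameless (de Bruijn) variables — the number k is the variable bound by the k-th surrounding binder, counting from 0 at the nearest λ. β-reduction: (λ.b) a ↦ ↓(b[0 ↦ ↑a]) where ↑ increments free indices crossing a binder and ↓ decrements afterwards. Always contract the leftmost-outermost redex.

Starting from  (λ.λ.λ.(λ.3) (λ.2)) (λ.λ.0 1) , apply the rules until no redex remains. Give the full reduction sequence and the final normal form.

  start: (λ.λ.λ.(λ.3) (λ.2)) (λ.λ.0 1)
  [1] λ.λ.(λ.λ.λ.0 1) (λ.2)
  [2] λ.λ.λ.λ.0 1

Answer: normal form = λ.λ.λ.λ.0 1  (in 2 steps)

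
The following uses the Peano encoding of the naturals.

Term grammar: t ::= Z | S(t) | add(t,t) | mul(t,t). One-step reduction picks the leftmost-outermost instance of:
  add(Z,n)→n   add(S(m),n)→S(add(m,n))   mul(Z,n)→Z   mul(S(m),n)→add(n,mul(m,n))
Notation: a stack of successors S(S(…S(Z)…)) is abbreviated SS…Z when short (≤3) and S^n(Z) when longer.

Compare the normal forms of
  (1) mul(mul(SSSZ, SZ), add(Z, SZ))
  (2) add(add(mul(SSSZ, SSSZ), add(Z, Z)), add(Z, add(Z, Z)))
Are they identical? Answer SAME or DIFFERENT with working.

Answer: DIFFERENT — A ⇓ SSSZ, B ⇓ S^9(Z)

Reduction:
Term A:
  start: mul(mul(SSSZ, SZ), add(Z, SZ))
  →1  mul(add(SZ, mul(SSZ, SZ)), add(Z, SZ))
  →2  mul(S(add(Z, mul(SSZ, SZ))), add(Z, SZ))
  →3  add(add(Z, SZ), mul(add(Z, mul(SSZ, SZ)), add(Z, SZ)))
  →4  add(SZ, mul(add(Z, mul(SSZ, SZ)), add(Z, SZ)))
  →5  S(add(Z, mul(add(Z, mul(SSZ, SZ)), add(Z, SZ))))
  →6  S(mul(add(Z, mul(SSZ, SZ)), add(Z, SZ)))
  →7  S(mul(mul(SSZ, SZ), add(Z, SZ)))
  →8  S(mul(add(SZ, mul(SZ, SZ)), add(Z, SZ)))
  →9  S(mul(S(add(Z, mul(SZ, SZ))), add(Z, SZ)))
  →10  S(add(add(Z, SZ), mul(add(Z, mul(SZ, SZ)), add(Z, SZ))))
  →11  S(add(SZ, mul(add(Z, mul(SZ, SZ)), add(Z, SZ))))
  →12  S(S(add(Z, mul(add(Z, mul(SZ, SZ)), add(Z, SZ)))))
  →13  S(S(mul(add(Z, mul(SZ, SZ)), add(Z, SZ))))
  →14  S(S(mul(mul(SZ, SZ), add(Z, SZ))))
  →15  S(S(mul(add(SZ, mul(Z, SZ)), add(Z, SZ))))
  →16  S(S(mul(S(add(Z, mul(Z, SZ))), add(Z, SZ))))
  →17  S(S(add(add(Z, SZ), mul(add(Z, mul(Z, SZ)), add(Z, SZ)))))
  →18  S(S(add(SZ, mul(add(Z, mul(Z, SZ)), add(Z, SZ)))))
  →19  S(S(S(add(Z, mul(add(Z, mul(Z, SZ)), add(Z, SZ))))))
  →20  S(S(S(mul(add(Z, mul(Z, SZ)), add(Z, SZ)))))
  →21  S(S(S(mul(mul(Z, SZ), add(Z, SZ)))))
  →22  S(S(S(mul(Z, add(Z, SZ)))))
  →23  SSSZ

Term B:
  start: add(add(mul(SSSZ, SSSZ), add(Z, Z)), add(Z, add(Z, Z)))
  →1  add(add(add(SSSZ, mul(SSZ, SSSZ)), add(Z, Z)), add(Z, add(Z, Z)))
  →2  add(add(S(add(SSZ, mul(SSZ, SSSZ))), add(Z, Z)), add(Z, add(Z, Z)))
  →3  add(S(add(add(SSZ, mul(SSZ, SSSZ)), add(Z, Z))), add(Z, add(Z, Z)))
  →4  S(add(add(add(SSZ, mul(SSZ, SSSZ)), add(Z, Z)), add(Z, add(Z, Z))))
  →5  S(add(add(S(add(SZ, mul(SSZ, SSSZ))), add(Z, Z)), add(Z, add(Z, Z))))
  →6  S(add(S(add(add(SZ, mul(SSZ, SSSZ)), add(Z, Z))), add(Z, add(Z, Z))))
  →7  S(S(add(add(add(SZ, mul(SSZ, SSSZ)), add(Z, Z)), add(Z, add(Z, Z)))))
  →8  S(S(add(add(S(add(Z, mul(SSZ, SSSZ))), add(Z, Z)), add(Z, add(Z, Z)))))
  →9  S(S(add(S(add(add(Z, mul(SSZ, SSSZ)), add(Z, Z))), add(Z, add(Z, Z)))))
  →10  S(S(S(add(add(add(Z, mul(SSZ, SSSZ)), add(Z, Z)), add(Z, add(Z, Z))))))
  →11  S(S(S(add(add(mul(SSZ, SSSZ), add(Z, Z)), add(Z, add(Z, Z))))))
  →12  S(S(S(add(add(add(SSSZ, mul(SZ, SSSZ)), add(Z, Z)), add(Z, add(Z, Z))))))
  →13  S(S(S(add(add(S(add(SSZ, mul(SZ, SSSZ))), add(Z, Z)), add(Z, add(Z, Z))))))
  →14  S(S(S(add(S(add(add(SSZ, mul(SZ, SSSZ)), add(Z, Z))), add(Z, add(Z, Z))))))
  →15  S(S(S(S(add(add(add(SSZ, mul(SZ, SSSZ)), add(Z, Z)), add(Z, add(Z, Z)))))))
  →16  S(S(S(S(add(add(S(add(SZ, mul(SZ, SSSZ))), add(Z, Z)), add(Z, add(Z, Z)))))))
  →17  S(S(S(S(add(S(add(add(SZ, mul(SZ, SSSZ)), add(Z, Z))), add(Z, add(Z, Z)))))))
  →18  S(S(S(S(S(add(add(add(SZ, mul(SZ, SSSZ)), add(Z, Z)), add(Z, add(Z, Z))))))))
  →19  S(S(S(S(S(add(add(S(add(Z, mul(SZ, SSSZ))), add(Z, Z)), add(Z, add(Z, Z))))))))
  →20  S(S(S(S(S(add(S(add(add(Z, mul(SZ, SSSZ)), add(Z, Z))), add(Z, add(Z, Z))))))))
  →21  S(S(S(S(S(S(add(add(add(Z, mul(SZ, SSSZ)), add(Z, Z)), add(Z, add(Z, Z)))))))))
  →22  S(S(S(S(S(S(add(add(mul(SZ, SSSZ), add(Z, Z)), add(Z, add(Z, Z)))))))))
  →23  S(S(S(S(S(S(add(add(add(SSSZ, mul(Z, SSSZ)), add(Z, Z)), add(Z, add(Z, Z)))))))))
  →24  S(S(S(S(S(S(add(add(S(add(SSZ, mul(Z, SSSZ))), add(Z, Z)), add(Z, add(Z, Z)))))))))
  →25  S(S(S(S(S(S(add(S(add(add(SSZ, mul(Z, SSSZ)), add(Z, Z))), add(Z, add(Z, Z)))))))))
  →26  S(S(S(S(S(S(S(add(add(add(SSZ, mul(Z, SSSZ)), add(Z, Z)), add(Z, add(Z, Z))))))))))
  →27  S(S(S(S(S(S(S(add(add(S(add(SZ, mul(Z, SSSZ))), add(Z, Z)), add(Z, add(Z, Z))))))))))
  →28  S(S(S(S(S(S(S(add(S(add(add(SZ, mul(Z, SSSZ)), add(Z, Z))), add(Z, add(Z, Z))))))))))
  →29  S(S(S(S(S(S(S(S(add(add(add(SZ, mul(Z, SSSZ)), add(Z, Z)), add(Z, add(Z, Z)))))))))))
  →30  S(S(S(S(S(S(S(S(add(add(S(add(Z, mul(Z, SSSZ))), add(Z, Z)), add(Z, add(Z, Z)))))))))))
  →31  S(S(S(S(S(S(S(S(add(S(add(add(Z, mul(Z, SSSZ)), add(Z, Z))), add(Z, add(Z, Z)))))))))))
  →32  S(S(S(S(S(S(S(S(S(add(add(add(Z, mul(Z, SSSZ)), add(Z, Z)), add(Z, add(Z, Z))))))))))))
  →33  S(S(S(S(S(S(S(S(S(add(add(mul(Z, SSSZ), add(Z, Z)), add(Z, add(Z, Z))))))))))))
  →34  S(S(S(S(S(S(S(S(S(add(add(Z, add(Z, Z)), add(Z, add(Z, Z))))))))))))
  →35  S(S(S(S(S(S(S(S(S(add(add(Z, Z), add(Z, add(Z, Z))))))))))))
  →36  S(S(S(S(S(S(S(S(S(add(Z, add(Z, add(Z, Z))))))))))))
  →37  S(S(S(S(S(S(S(S(S(add(Z, add(Z, Z)))))))))))
  →38  S(S(S(S(S(S(S(S(S(add(Z, Z))))))))))
  →39  S^9(Z)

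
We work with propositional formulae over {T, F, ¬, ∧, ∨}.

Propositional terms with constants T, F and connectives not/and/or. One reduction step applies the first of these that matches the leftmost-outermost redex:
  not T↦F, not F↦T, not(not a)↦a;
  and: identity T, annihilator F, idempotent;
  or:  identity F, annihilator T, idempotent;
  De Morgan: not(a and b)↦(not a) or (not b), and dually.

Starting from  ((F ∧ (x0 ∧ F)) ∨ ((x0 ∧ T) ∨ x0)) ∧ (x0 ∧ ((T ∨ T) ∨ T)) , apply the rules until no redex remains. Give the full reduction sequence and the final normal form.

  start: ((F ∧ (x0 ∧ F)) ∨ ((x0 ∧ T) ∨ x0)) ∧ (x0 ∧ ((T ∨ T) ∨ T))
  →1  (F ∨ ((x0 ∧ T) ∨ x0)) ∧ (x0 ∧ ((T ∨ T) ∨ T))
  →2  ((x0 ∧ T) ∨ x0) ∧ (x0 ∧ ((T ∨ T) ∨ T))
  →3  (x0 ∨ x0) ∧ (x0 ∧ ((T ∨ T) ∨ T))
  →4  x0 ∧ (x0 ∧ ((T ∨ T) ∨ T))
  →5  x0 ∧ (x0 ∧ T)
  →6  x0 ∧ x0
  →7  x0

Answer: normal form = x0  (in 7 steps)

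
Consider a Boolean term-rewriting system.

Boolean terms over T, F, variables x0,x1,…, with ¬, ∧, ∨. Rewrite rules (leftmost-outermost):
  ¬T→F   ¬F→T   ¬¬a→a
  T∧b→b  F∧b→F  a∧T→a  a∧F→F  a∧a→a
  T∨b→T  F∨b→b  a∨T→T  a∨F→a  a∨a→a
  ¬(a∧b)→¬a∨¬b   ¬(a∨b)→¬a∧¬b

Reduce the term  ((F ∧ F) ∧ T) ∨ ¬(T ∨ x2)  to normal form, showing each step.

Answer: normal form = F  (in 6 steps)

Reduction:
  start: ((F ∧ F) ∧ T) ∨ ¬(T ∨ x2)
  →1  (F ∧ F) ∨ ¬(T ∨ x2)
  →2  F ∨ ¬(T ∨ x2)
  →3  ¬(T ∨ x2)
  →4  ¬T ∧ ¬x2
  →5  F ∧ ¬x2
  →6  F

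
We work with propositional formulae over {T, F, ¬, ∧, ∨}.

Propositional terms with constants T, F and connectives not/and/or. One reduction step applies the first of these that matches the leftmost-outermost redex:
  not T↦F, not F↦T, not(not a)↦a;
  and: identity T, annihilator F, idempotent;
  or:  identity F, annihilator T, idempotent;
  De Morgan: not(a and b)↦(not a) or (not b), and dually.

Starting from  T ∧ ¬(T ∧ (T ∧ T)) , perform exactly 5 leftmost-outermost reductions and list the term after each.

  start: T ∧ ¬(T ∧ (T ∧ T))
  →1  ¬(T ∧ (T ∧ T))
  →2  ¬T ∨ ¬(T ∧ T)
  →3  F ∨ ¬(T ∧ T)
  →4  ¬(T ∧ T)
  →5  ¬T ∨ ¬T

Answer: after 5 steps: ¬T ∨ ¬T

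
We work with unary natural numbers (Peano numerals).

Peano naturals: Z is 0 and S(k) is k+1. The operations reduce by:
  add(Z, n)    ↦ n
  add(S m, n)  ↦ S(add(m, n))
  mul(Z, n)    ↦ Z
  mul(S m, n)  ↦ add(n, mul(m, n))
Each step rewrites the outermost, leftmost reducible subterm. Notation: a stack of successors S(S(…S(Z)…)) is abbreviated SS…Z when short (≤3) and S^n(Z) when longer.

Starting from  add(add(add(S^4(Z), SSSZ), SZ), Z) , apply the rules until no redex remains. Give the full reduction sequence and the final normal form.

  start: add(add(add(S^4(Z), SSSZ), SZ), Z)
  step 1: add(add(S(add(SSSZ, SSSZ)), SZ), Z)
  step 2: add(S(add(add(SSSZ, SSSZ), SZ)), Z)
  step 3: S(add(add(add(SSSZ, SSSZ), SZ), Z))
  step 4: S(add(add(S(add(SSZ, SSSZ)), SZ), Z))
  step 5: S(add(S(add(add(SSZ, SSSZ), SZ)), Z))
  step 6: S(S(add(add(add(SSZ, SSSZ), SZ), Z)))
  step 7: S(S(add(add(S(add(SZ, SSSZ)), SZ), Z)))
  step 8: S(S(add(S(add(add(SZ, SSSZ), SZ)), Z)))
  step 9: S(S(S(add(add(add(SZ, SSSZ), SZ), Z))))
  step 10: S(S(S(add(add(S(add(Z, SSSZ)), SZ), Z))))
  step 11: S(S(S(add(S(add(add(Z, SSSZ), SZ)), Z))))
  step 12: S(S(S(S(add(add(add(Z, SSSZ), SZ), Z)))))
  step 13: S(S(S(S(add(add(SSSZ, SZ), Z)))))
  step 14: S(S(S(S(add(S(add(SSZ, SZ)), Z)))))
  step 15: S(S(S(S(S(add(add(SSZ, SZ), Z))))))
  step 16: S(S(S(S(S(add(S(add(SZ, SZ)), Z))))))
  step 17: S(S(S(S(S(S(add(add(SZ, SZ), Z)))))))
  step 18: S(S(S(S(S(S(add(S(add(Z, SZ)), Z)))))))
  step 19: S(S(S(S(S(S(S(add(add(Z, SZ), Z))))))))
  step 20: S(S(S(S(S(S(S(add(SZ, Z))))))))
  step 21: S(S(S(S(S(S(S(S(add(Z, Z)))))))))
  step 22: S^8(Z)

Answer: normal form = S^8(Z)  (in 22 steps)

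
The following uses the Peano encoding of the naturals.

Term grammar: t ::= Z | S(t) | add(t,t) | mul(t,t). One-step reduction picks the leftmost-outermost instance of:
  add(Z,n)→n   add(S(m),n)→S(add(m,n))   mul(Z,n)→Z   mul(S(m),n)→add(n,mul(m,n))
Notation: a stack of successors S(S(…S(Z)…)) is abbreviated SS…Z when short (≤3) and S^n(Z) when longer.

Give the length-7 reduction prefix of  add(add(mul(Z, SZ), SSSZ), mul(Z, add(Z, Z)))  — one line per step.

Answer: after 7 steps: SSSZ

Derivation:
  start: add(add(mul(Z, SZ), SSSZ), mul(Z, add(Z, Z)))
  →1  add(add(Z, SSSZ), mul(Z, add(Z, Z)))
  →2  add(SSSZ, mul(Z, add(Z, Z)))
  →3  S(add(SSZ, mul(Z, add(Z, Z))))
  →4  S(S(add(SZ, mul(Z, add(Z, Z)))))
  →5  S(S(S(add(Z, mul(Z, add(Z, Z))))))
  →6  S(S(S(mul(Z, add(Z, Z)))))
  →7  SSSZ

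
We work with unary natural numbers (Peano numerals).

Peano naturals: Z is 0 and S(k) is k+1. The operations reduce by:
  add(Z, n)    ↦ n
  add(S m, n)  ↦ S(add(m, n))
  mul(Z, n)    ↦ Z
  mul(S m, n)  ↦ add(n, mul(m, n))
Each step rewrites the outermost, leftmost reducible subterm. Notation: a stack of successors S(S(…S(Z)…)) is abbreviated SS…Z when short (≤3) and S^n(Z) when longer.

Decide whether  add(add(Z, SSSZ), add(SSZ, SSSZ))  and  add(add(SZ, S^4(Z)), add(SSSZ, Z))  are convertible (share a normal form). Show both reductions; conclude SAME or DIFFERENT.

Term A:
  start: add(add(Z, SSSZ), add(SSZ, SSSZ))
  →1  add(SSSZ, add(SSZ, SSSZ))
  →2  S(add(SSZ, add(SSZ, SSSZ)))
  →3  S(S(add(SZ, add(SSZ, SSSZ))))
  →4  S(S(S(add(Z, add(SSZ, SSSZ)))))
  →5  S(S(S(add(SSZ, SSSZ))))
  →6  S(S(S(S(add(SZ, SSSZ)))))
  →7  S(S(S(S(S(add(Z, SSSZ))))))
  →8  S^8(Z)

Term B:
  start: add(add(SZ, S^4(Z)), add(SSSZ, Z))
  →1  add(S(add(Z, S^4(Z))), add(SSSZ, Z))
  →2  S(add(add(Z, S^4(Z)), add(SSSZ, Z)))
  →3  S(add(S^4(Z), add(SSSZ, Z)))
  →4  S(S(add(SSSZ, add(SSSZ, Z))))
  →5  S(S(S(add(SSZ, add(SSSZ, Z)))))
  →6  S(S(S(S(add(SZ, add(SSSZ, Z))))))
  →7  S(S(S(S(S(add(Z, add(SSSZ, Z)))))))
  →8  S(S(S(S(S(add(SSSZ, Z))))))
  →9  S(S(S(S(S(S(add(SSZ, Z)))))))
  →10  S(S(S(S(S(S(S(add(SZ, Z))))))))
  →11  S(S(S(S(S(S(S(S(add(Z, Z)))))))))
  →12  S^8(Z)

Answer: SAME — A ⇓ S^8(Z), B ⇓ S^8(Z)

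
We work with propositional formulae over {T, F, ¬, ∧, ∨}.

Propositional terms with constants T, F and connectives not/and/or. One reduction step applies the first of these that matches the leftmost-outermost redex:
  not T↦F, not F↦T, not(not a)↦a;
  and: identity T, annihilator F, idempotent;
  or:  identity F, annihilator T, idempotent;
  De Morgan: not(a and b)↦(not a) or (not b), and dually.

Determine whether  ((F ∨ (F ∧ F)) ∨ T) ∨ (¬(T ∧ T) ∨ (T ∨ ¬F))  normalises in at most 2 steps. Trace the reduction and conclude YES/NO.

  start: ((F ∨ (F ∧ F)) ∨ T) ∨ (¬(T ∧ T) ∨ (T ∨ ¬F))
  step 1: T ∨ (¬(T ∧ T) ∨ (T ∨ ¬F))
  step 2: T

Answer: YES — reaches normal form T in 2 ≤ 2 steps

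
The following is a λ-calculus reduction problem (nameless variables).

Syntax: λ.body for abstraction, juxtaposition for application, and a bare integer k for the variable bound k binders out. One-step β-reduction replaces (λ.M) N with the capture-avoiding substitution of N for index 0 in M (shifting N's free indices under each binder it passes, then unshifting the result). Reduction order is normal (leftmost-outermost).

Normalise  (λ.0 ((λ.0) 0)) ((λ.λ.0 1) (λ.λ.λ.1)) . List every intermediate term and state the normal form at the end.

  start: (λ.0 ((λ.0) 0)) ((λ.λ.0 1) (λ.λ.λ.1))
  →1  (λ.λ.0 1) (λ.λ.λ.1) ((λ.0) ((λ.λ.0 1) (λ.λ.λ.1)))
  →2  (λ.0 (λ.λ.λ.1)) ((λ.0) ((λ.λ.0 1) (λ.λ.λ.1)))
  →3  (λ.0) ((λ.λ.0 1) (λ.λ.λ.1)) (λ.λ.λ.1)
  →4  (λ.λ.0 1) (λ.λ.λ.1) (λ.λ.λ.1)
  →5  (λ.0 (λ.λ.λ.1)) (λ.λ.λ.1)
  →6  (λ.λ.λ.1) (λ.λ.λ.1)
  →7  λ.λ.1

Answer: normal form = λ.λ.1  (in 7 steps)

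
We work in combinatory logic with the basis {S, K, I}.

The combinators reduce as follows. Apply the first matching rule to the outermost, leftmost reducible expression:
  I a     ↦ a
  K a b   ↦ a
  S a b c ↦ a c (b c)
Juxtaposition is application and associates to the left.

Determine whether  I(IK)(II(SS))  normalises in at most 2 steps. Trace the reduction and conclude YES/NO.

  start: I(IK)(II(SS))
  [1] IK(II(SS))
  [2] K(II(SS))

Answer: NO — after 2 steps the term is K(II(SS)), not yet normal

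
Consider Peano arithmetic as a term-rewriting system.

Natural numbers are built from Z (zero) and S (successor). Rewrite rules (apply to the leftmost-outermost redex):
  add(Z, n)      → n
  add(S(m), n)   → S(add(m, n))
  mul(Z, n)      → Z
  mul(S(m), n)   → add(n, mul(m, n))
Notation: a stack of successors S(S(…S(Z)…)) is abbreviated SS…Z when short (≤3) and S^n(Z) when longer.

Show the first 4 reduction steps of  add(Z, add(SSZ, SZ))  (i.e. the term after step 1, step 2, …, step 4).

  start: add(Z, add(SSZ, SZ))
  step 1: add(SSZ, SZ)
  step 2: S(add(SZ, SZ))
  step 3: S(S(add(Z, SZ)))
  step 4: SSSZ

Answer: after 4 steps: SSSZ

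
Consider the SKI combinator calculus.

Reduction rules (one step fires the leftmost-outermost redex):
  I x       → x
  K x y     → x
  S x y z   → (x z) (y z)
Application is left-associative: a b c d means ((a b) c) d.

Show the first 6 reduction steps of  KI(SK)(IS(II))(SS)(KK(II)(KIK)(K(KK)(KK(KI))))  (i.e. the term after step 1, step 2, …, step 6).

Answer: after 6 steps: KK(II)(KIK)(K(KK)(KK(KI)))(SS(KK(II)(KIK)(K(KK)(KK(KI)))))

Reduction:
  start: KI(SK)(IS(II))(SS)(KK(II)(KIK)(K(KK)(KK(KI))))
  [1] I(IS(II))(SS)(KK(II)(KIK)(K(KK)(KK(KI))))
  [2] IS(II)(SS)(KK(II)(KIK)(K(KK)(KK(KI))))
  [3] S(II)(SS)(KK(II)(KIK)(K(KK)(KK(KI))))
  [4] II(KK(II)(KIK)(K(KK)(KK(KI))))(SS(KK(II)(KIK)(K(KK)(KK(KI)))))
  [5] I(KK(II)(KIK)(K(KK)(KK(KI))))(SS(KK(II)(KIK)(K(KK)(KK(KI)))))
  [6] KK(II)(KIK)(K(KK)(KK(KI)))(SS(KK(II)(KIK)(K(KK)(KK(KI)))))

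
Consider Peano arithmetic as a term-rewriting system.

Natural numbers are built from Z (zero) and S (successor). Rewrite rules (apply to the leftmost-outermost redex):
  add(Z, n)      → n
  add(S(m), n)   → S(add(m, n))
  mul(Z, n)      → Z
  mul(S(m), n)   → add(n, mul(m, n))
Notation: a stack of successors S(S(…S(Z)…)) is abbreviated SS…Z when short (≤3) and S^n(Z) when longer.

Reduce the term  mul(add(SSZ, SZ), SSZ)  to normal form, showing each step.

Answer: normal form = S^6(Z)  (in 16 steps)

Derivation:
  start: mul(add(SSZ, SZ), SSZ)
  step 1: mul(S(add(SZ, SZ)), SSZ)
  step 2: add(SSZ, mul(add(SZ, SZ), SSZ))
  step 3: S(add(SZ, mul(add(SZ, SZ), SSZ)))
  step 4: S(S(add(Z, mul(add(SZ, SZ), SSZ))))
  step 5: S(S(mul(add(SZ, SZ), SSZ)))
  step 6: S(S(mul(S(add(Z, SZ)), SSZ)))
  step 7: S(S(add(SSZ, mul(add(Z, SZ), SSZ))))
  step 8: S(S(S(add(SZ, mul(add(Z, SZ), SSZ)))))
  step 9: S(S(S(S(add(Z, mul(add(Z, SZ), SSZ))))))
  step 10: S(S(S(S(mul(add(Z, SZ), SSZ)))))
  step 11: S(S(S(S(mul(SZ, SSZ)))))
  step 12: S(S(S(S(add(SSZ, mul(Z, SSZ))))))
  step 13: S(S(S(S(S(add(SZ, mul(Z, SSZ)))))))
  step 14: S(S(S(S(S(S(add(Z, mul(Z, SSZ))))))))
  step 15: S(S(S(S(S(S(mul(Z, SSZ)))))))
  step 16: S^6(Z)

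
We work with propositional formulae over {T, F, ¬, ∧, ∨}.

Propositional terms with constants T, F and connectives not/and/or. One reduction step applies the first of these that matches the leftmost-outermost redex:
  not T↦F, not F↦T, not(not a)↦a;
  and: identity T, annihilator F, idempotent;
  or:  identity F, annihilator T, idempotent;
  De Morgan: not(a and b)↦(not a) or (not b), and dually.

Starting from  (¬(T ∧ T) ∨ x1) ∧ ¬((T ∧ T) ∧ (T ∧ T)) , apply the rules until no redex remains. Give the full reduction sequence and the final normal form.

Answer: normal form = F  (in 10 steps)

Working:
  start: (¬(T ∧ T) ∨ x1) ∧ ¬((T ∧ T) ∧ (T ∧ T))
  [1] ((¬T ∨ ¬T) ∨ x1) ∧ ¬((T ∧ T) ∧ (T ∧ T))
  [2] (¬T ∨ x1) ∧ ¬((T ∧ T) ∧ (T ∧ T))
  [3] (F ∨ x1) ∧ ¬((T ∧ T) ∧ (T ∧ T))
  [4] x1 ∧ ¬((T ∧ T) ∧ (T ∧ T))
  [5] x1 ∧ (¬(T ∧ T) ∨ ¬(T ∧ T))
  [6] x1 ∧ ¬(T ∧ T)
  [7] x1 ∧ (¬T ∨ ¬T)
  [8] x1 ∧ ¬T
  [9] x1 ∧ F
  [10] F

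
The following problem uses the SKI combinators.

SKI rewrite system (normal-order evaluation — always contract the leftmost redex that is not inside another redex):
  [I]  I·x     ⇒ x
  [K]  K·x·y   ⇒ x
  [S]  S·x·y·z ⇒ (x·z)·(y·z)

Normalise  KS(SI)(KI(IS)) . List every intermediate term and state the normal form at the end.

  start: KS(SI)(KI(IS))
  step 1: S(KI(IS))
  step 2: SI

Answer: normal form = SI  (in 2 steps)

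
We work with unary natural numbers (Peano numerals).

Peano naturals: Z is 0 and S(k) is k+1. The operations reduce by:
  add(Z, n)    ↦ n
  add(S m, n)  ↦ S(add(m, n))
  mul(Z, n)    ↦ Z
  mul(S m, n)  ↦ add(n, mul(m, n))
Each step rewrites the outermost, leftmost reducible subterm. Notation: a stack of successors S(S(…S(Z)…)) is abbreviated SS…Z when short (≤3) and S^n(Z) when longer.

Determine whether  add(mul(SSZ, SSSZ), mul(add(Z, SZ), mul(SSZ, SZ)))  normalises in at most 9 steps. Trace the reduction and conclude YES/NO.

Answer: NO — after 9 steps the term is S(S(S(add(add(SSSZ, mul(Z, SSSZ)), mul(add(Z, SZ), mul(SSZ, SZ)))))), not yet normal

Working:
  start: add(mul(SSZ, SSSZ), mul(add(Z, SZ), mul(SSZ, SZ)))
  [1] add(add(SSSZ, mul(SZ, SSSZ)), mul(add(Z, SZ), mul(SSZ, SZ)))
  [2] add(S(add(SSZ, mul(SZ, SSSZ))), mul(add(Z, SZ), mul(SSZ, SZ)))
  [3] S(add(add(SSZ, mul(SZ, SSSZ)), mul(add(Z, SZ), mul(SSZ, SZ))))
  [4] S(add(S(add(SZ, mul(SZ, SSSZ))), mul(add(Z, SZ), mul(SSZ, SZ))))
  [5] S(S(add(add(SZ, mul(SZ, SSSZ)), mul(add(Z, SZ), mul(SSZ, SZ)))))
  [6] S(S(add(S(add(Z, mul(SZ, SSSZ))), mul(add(Z, SZ), mul(SSZ, SZ)))))
  [7] S(S(S(add(add(Z, mul(SZ, SSSZ)), mul(add(Z, SZ), mul(SSZ, SZ))))))
  [8] S(S(S(add(mul(SZ, SSSZ), mul(add(Z, SZ), mul(SSZ, SZ))))))
  [9] S(S(S(add(add(SSSZ, mul(Z, SSSZ)), mul(add(Z, SZ), mul(SSZ, SZ))))))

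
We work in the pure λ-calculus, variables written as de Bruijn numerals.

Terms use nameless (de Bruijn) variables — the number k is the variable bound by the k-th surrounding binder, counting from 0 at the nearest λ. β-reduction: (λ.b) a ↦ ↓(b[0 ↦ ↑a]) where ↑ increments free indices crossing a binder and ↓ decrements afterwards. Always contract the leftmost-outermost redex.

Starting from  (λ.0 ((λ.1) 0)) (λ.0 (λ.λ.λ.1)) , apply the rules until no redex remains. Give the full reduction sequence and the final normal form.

Answer: normal form = λ.λ.1  (in 5 steps)

Reduction:
  start: (λ.0 ((λ.1) 0)) (λ.0 (λ.λ.λ.1))
  →1  (λ.0 (λ.λ.λ.1)) ((λ.λ.0 (λ.λ.λ.1)) (λ.0 (λ.λ.λ.1)))
  →2  (λ.λ.0 (λ.λ.λ.1)) (λ.0 (λ.λ.λ.1)) (λ.λ.λ.1)
  →3  (λ.0 (λ.λ.λ.1)) (λ.λ.λ.1)
  →4  (λ.λ.λ.1) (λ.λ.λ.1)
  →5  λ.λ.1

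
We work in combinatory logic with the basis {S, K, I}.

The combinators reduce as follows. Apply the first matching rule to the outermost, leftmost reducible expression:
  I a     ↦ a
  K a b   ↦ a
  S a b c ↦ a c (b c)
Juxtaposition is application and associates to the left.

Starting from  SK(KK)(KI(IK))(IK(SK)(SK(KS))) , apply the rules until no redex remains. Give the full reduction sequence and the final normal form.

Answer: normal form = SK  (in 6 steps)

Reduction:
  start: SK(KK)(KI(IK))(IK(SK)(SK(KS)))
  →1  K(KI(IK))(KK(KI(IK)))(IK(SK)(SK(KS)))
  →2  KI(IK)(IK(SK)(SK(KS)))
  →3  I(IK(SK)(SK(KS)))
  →4  IK(SK)(SK(KS))
  →5  K(SK)(SK(KS))
  →6  SK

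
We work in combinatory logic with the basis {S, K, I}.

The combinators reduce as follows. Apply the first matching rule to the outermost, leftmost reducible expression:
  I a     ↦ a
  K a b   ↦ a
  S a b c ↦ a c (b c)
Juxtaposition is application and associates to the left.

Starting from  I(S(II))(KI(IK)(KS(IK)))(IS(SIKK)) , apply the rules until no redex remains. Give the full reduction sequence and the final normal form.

  start: I(S(II))(KI(IK)(KS(IK)))(IS(SIKK))
  [1] S(II)(KI(IK)(KS(IK)))(IS(SIKK))
  [2] II(IS(SIKK))(KI(IK)(KS(IK))(IS(SIKK)))
  [3] I(IS(SIKK))(KI(IK)(KS(IK))(IS(SIKK)))
  [4] IS(SIKK)(KI(IK)(KS(IK))(IS(SIKK)))
  [5] S(SIKK)(KI(IK)(KS(IK))(IS(SIKK)))
  [6] S(IK(KK))(KI(IK)(KS(IK))(IS(SIKK)))
  [7] S(K(KK))(KI(IK)(KS(IK))(IS(SIKK)))
  [8] S(K(KK))(I(KS(IK))(IS(SIKK)))
  [9] S(K(KK))(KS(IK)(IS(SIKK)))
  [10] S(K(KK))(S(IS(SIKK)))
  [11] S(K(KK))(S(S(SIKK)))
  [12] S(K(KK))(S(S(IK(KK))))
  [13] S(K(KK))(S(S(K(KK))))

Answer: normal form = S(K(KK))(S(S(K(KK))))  (in 13 steps)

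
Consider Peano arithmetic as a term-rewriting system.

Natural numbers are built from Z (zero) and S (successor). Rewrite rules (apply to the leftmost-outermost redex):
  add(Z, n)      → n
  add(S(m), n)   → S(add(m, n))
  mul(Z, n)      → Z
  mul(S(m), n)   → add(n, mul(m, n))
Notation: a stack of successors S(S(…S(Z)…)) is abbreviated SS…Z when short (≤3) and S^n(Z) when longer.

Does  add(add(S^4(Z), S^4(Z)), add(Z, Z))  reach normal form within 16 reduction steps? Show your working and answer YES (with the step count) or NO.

Answer: YES — reaches normal form S^8(Z) in 15 ≤ 16 steps

Working:
  start: add(add(S^4(Z), S^4(Z)), add(Z, Z))
  [1] add(S(add(SSSZ, S^4(Z))), add(Z, Z))
  [2] S(add(add(SSSZ, S^4(Z)), add(Z, Z)))
  [3] S(add(S(add(SSZ, S^4(Z))), add(Z, Z)))
  [4] S(S(add(add(SSZ, S^4(Z)), add(Z, Z))))
  [5] S(S(add(S(add(SZ, S^4(Z))), add(Z, Z))))
  [6] S(S(S(add(add(SZ, S^4(Z)), add(Z, Z)))))
  [7] S(S(S(add(S(add(Z, S^4(Z))), add(Z, Z)))))
  [8] S(S(S(S(add(add(Z, S^4(Z)), add(Z, Z))))))
  [9] S(S(S(S(add(S^4(Z), add(Z, Z))))))
  [10] S(S(S(S(S(add(SSSZ, add(Z, Z)))))))
  [11] S(S(S(S(S(S(add(SSZ, add(Z, Z))))))))
  [12] S(S(S(S(S(S(S(add(SZ, add(Z, Z)))))))))
  [13] S(S(S(S(S(S(S(S(add(Z, add(Z, Z))))))))))
  [14] S(S(S(S(S(S(S(S(add(Z, Z)))))))))
  [15] S^8(Z)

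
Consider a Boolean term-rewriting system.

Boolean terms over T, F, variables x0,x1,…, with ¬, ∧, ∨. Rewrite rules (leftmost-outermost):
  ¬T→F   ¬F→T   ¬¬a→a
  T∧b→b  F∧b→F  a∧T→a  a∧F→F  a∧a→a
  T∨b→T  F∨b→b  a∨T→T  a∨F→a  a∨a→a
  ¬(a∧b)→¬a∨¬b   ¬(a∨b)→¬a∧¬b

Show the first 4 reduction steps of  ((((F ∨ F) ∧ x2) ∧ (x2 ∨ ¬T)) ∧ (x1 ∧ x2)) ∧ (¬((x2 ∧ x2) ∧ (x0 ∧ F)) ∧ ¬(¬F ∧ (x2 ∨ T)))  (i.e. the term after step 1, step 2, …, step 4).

Answer: after 4 steps: F ∧ (¬((x2 ∧ x2) ∧ (x0 ∧ F)) ∧ ¬(¬F ∧ (x2 ∨ T)))

Derivation:
  start: ((((F ∨ F) ∧ x2) ∧ (x2 ∨ ¬T)) ∧ (x1 ∧ x2)) ∧ (¬((x2 ∧ x2) ∧ (x0 ∧ F)) ∧ ¬(¬F ∧ (x2 ∨ T)))
  [1] (((F ∧ x2) ∧ (x2 ∨ ¬T)) ∧ (x1 ∧ x2)) ∧ (¬((x2 ∧ x2) ∧ (x0 ∧ F)) ∧ ¬(¬F ∧ (x2 ∨ T)))
  [2] ((F ∧ (x2 ∨ ¬T)) ∧ (x1 ∧ x2)) ∧ (¬((x2 ∧ x2) ∧ (x0 ∧ F)) ∧ ¬(¬F ∧ (x2 ∨ T)))
  [3] (F ∧ (x1 ∧ x2)) ∧ (¬((x2 ∧ x2) ∧ (x0 ∧ F)) ∧ ¬(¬F ∧ (x2 ∨ T)))
  [4] F ∧ (¬((x2 ∧ x2) ∧ (x0 ∧ F)) ∧ ¬(¬F ∧ (x2 ∨ T)))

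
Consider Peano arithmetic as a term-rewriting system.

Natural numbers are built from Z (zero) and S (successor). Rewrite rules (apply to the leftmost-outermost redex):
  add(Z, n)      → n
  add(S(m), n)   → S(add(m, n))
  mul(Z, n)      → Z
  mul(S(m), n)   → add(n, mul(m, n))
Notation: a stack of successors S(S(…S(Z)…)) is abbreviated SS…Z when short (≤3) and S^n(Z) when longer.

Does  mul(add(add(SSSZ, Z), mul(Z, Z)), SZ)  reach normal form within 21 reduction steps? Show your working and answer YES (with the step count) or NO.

  start: mul(add(add(SSSZ, Z), mul(Z, Z)), SZ)
  →1  mul(add(S(add(SSZ, Z)), mul(Z, Z)), SZ)
  →2  mul(S(add(add(SSZ, Z), mul(Z, Z))), SZ)
  →3  add(SZ, mul(add(add(SSZ, Z), mul(Z, Z)), SZ))
  →4  S(add(Z, mul(add(add(SSZ, Z), mul(Z, Z)), SZ)))
  →5  S(mul(add(add(SSZ, Z), mul(Z, Z)), SZ))
  →6  S(mul(add(S(add(SZ, Z)), mul(Z, Z)), SZ))
  →7  S(mul(S(add(add(SZ, Z), mul(Z, Z))), SZ))
  →8  S(add(SZ, mul(add(add(SZ, Z), mul(Z, Z)), SZ)))
  →9  S(S(add(Z, mul(add(add(SZ, Z), mul(Z, Z)), SZ))))
  →10  S(S(mul(add(add(SZ, Z), mul(Z, Z)), SZ)))
  →11  S(S(mul(add(S(add(Z, Z)), mul(Z, Z)), SZ)))
  →12  S(S(mul(S(add(add(Z, Z), mul(Z, Z))), SZ)))
  →13  S(S(add(SZ, mul(add(add(Z, Z), mul(Z, Z)), SZ))))
  →14  S(S(S(add(Z, mul(add(add(Z, Z), mul(Z, Z)), SZ)))))
  →15  S(S(S(mul(add(add(Z, Z), mul(Z, Z)), SZ))))
  →16  S(S(S(mul(add(Z, mul(Z, Z)), SZ))))
  →17  S(S(S(mul(mul(Z, Z), SZ))))
  →18  S(S(S(mul(Z, SZ))))
  →19  SSSZ

Answer: YES — reaches normal form SSSZ in 19 ≤ 21 steps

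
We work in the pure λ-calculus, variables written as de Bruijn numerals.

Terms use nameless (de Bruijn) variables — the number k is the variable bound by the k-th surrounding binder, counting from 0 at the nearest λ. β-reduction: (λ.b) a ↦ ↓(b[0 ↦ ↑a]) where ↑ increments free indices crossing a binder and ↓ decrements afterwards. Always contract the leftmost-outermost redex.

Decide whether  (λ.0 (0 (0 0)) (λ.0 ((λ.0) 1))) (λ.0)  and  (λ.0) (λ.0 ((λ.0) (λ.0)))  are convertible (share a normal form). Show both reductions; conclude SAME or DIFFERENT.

Answer: SAME — A ⇓ λ.0 (λ.0), B ⇓ λ.0 (λ.0)

Working:
Term A:
  start: (λ.0 (0 (0 0)) (λ.0 ((λ.0) 1))) (λ.0)
  →1  (λ.0) ((λ.0) ((λ.0) (λ.0))) (λ.0 ((λ.0) (λ.0)))
  →2  (λ.0) ((λ.0) (λ.0)) (λ.0 ((λ.0) (λ.0)))
  →3  (λ.0) (λ.0) (λ.0 ((λ.0) (λ.0)))
  →4  (λ.0) (λ.0 ((λ.0) (λ.0)))
  →5  λ.0 ((λ.0) (λ.0))
  →6  λ.0 (λ.0)

Term B:
  start: (λ.0) (λ.0 ((λ.0) (λ.0)))
  →1  λ.0 ((λ.0) (λ.0))
  →2  λ.0 (λ.0)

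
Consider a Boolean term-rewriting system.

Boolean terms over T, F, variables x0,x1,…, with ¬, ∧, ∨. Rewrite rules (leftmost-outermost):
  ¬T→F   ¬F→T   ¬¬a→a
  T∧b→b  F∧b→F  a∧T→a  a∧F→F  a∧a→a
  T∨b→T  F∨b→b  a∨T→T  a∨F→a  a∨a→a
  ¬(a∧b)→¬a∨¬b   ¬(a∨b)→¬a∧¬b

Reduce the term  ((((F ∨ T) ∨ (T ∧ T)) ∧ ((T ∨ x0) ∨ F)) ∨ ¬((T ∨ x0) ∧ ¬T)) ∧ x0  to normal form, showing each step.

  start: ((((F ∨ T) ∨ (T ∧ T)) ∧ ((T ∨ x0) ∨ F)) ∨ ¬((T ∨ x0) ∧ ¬T)) ∧ x0
  step 1: (((T ∨ (T ∧ T)) ∧ ((T ∨ x0) ∨ F)) ∨ ¬((T ∨ x0) ∧ ¬T)) ∧ x0
  step 2: ((T ∧ ((T ∨ x0) ∨ F)) ∨ ¬((T ∨ x0) ∧ ¬T)) ∧ x0
  step 3: (((T ∨ x0) ∨ F) ∨ ¬((T ∨ x0) ∧ ¬T)) ∧ x0
  step 4: ((T ∨ x0) ∨ ¬((T ∨ x0) ∧ ¬T)) ∧ x0
  step 5: (T ∨ ¬((T ∨ x0) ∧ ¬T)) ∧ x0
  step 6: T ∧ x0
  step 7: x0

Answer: normal form = x0  (in 7 steps)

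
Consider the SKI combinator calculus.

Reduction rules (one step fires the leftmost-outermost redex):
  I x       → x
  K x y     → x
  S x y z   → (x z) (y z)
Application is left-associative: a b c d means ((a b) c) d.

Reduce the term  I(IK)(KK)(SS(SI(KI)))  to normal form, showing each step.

Answer: normal form = KK  (in 3 steps)

Derivation:
  start: I(IK)(KK)(SS(SI(KI)))
  [1] IK(KK)(SS(SI(KI)))
  [2] K(KK)(SS(SI(KI)))
  [3] KK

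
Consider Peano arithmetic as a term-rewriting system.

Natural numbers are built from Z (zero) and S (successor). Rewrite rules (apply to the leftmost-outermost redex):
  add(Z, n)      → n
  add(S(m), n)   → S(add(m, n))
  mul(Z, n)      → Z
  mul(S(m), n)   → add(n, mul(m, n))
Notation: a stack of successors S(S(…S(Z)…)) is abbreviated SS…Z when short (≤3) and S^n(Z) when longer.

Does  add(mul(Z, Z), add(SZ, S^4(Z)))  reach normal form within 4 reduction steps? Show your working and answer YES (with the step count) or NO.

Answer: YES — reaches normal form S^5(Z) in 4 ≤ 4 steps

Derivation:
  start: add(mul(Z, Z), add(SZ, S^4(Z)))
  [1] add(Z, add(SZ, S^4(Z)))
  [2] add(SZ, S^4(Z))
  [3] S(add(Z, S^4(Z)))
  [4] S^5(Z)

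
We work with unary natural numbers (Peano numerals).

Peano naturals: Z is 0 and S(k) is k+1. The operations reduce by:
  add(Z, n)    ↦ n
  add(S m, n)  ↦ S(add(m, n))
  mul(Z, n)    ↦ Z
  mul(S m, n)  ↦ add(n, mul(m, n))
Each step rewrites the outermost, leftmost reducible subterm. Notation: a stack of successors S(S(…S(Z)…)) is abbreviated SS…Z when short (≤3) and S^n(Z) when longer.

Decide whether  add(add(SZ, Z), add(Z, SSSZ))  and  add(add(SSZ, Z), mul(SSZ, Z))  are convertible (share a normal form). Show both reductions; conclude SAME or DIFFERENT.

Answer: DIFFERENT — A ⇓ S^4(Z), B ⇓ SSZ

Working:
Term A:
  start: add(add(SZ, Z), add(Z, SSSZ))
  →1  add(S(add(Z, Z)), add(Z, SSSZ))
  →2  S(add(add(Z, Z), add(Z, SSSZ)))
  →3  S(add(Z, add(Z, SSSZ)))
  →4  S(add(Z, SSSZ))
  →5  S^4(Z)

Term B:
  start: add(add(SSZ, Z), mul(SSZ, Z))
  →1  add(S(add(SZ, Z)), mul(SSZ, Z))
  →2  S(add(add(SZ, Z), mul(SSZ, Z)))
  →3  S(add(S(add(Z, Z)), mul(SSZ, Z)))
  →4  S(S(add(add(Z, Z), mul(SSZ, Z))))
  →5  S(S(add(Z, mul(SSZ, Z))))
  →6  S(S(mul(SSZ, Z)))
  →7  S(S(add(Z, mul(SZ, Z))))
  →8  S(S(mul(SZ, Z)))
  →9  S(S(add(Z, mul(Z, Z))))
  →10  S(S(mul(Z, Z)))
  →11  SSZ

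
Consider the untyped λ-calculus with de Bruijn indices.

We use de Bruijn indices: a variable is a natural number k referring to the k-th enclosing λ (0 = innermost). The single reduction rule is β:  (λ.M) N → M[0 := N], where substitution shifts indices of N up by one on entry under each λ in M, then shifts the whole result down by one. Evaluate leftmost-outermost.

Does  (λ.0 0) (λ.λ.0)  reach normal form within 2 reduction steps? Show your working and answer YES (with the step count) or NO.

Answer: YES — reaches normal form λ.0 in 2 ≤ 2 steps

Reduction:
  start: (λ.0 0) (λ.λ.0)
  →1  (λ.λ.0) (λ.λ.0)
  →2  λ.0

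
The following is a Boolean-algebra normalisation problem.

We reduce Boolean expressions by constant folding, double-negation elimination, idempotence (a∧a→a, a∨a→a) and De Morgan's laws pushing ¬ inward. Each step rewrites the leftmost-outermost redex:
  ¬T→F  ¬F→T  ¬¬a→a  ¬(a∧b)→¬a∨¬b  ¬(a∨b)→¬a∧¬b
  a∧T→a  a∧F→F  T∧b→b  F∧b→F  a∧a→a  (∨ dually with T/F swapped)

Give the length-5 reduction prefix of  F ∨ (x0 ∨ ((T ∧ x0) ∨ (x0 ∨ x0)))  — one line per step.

Answer: after 5 steps: x0

Working:
  start: F ∨ (x0 ∨ ((T ∧ x0) ∨ (x0 ∨ x0)))
  [1] x0 ∨ ((T ∧ x0) ∨ (x0 ∨ x0))
  [2] x0 ∨ (x0 ∨ (x0 ∨ x0))
  [3] x0 ∨ (x0 ∨ x0)
  [4] x0 ∨ x0
  [5] x0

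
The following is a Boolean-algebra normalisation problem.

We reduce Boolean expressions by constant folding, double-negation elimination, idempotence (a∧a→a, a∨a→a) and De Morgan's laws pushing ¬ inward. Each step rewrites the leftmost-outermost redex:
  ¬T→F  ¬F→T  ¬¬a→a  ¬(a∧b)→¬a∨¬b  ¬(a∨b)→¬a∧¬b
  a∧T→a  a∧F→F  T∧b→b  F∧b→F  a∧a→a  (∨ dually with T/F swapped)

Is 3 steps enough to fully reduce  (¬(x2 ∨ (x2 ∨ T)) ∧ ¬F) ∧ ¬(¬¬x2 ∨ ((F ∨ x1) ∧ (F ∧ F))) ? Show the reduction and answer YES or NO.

  start: (¬(x2 ∨ (x2 ∨ T)) ∧ ¬F) ∧ ¬(¬¬x2 ∨ ((F ∨ x1) ∧ (F ∧ F)))
  →1  ((¬x2 ∧ ¬(x2 ∨ T)) ∧ ¬F) ∧ ¬(¬¬x2 ∨ ((F ∨ x1) ∧ (F ∧ F)))
  →2  ((¬x2 ∧ (¬x2 ∧ ¬T)) ∧ ¬F) ∧ ¬(¬¬x2 ∨ ((F ∨ x1) ∧ (F ∧ F)))
  →3  ((¬x2 ∧ (¬x2 ∧ F)) ∧ ¬F) ∧ ¬(¬¬x2 ∨ ((F ∨ x1) ∧ (F ∧ F)))

Answer: NO — after 3 steps the term is ((¬x2 ∧ (¬x2 ∧ F)) ∧ ¬F) ∧ ¬(¬¬x2 ∨ ((F ∨ x1) ∧ (F ∧ F))), not yet normal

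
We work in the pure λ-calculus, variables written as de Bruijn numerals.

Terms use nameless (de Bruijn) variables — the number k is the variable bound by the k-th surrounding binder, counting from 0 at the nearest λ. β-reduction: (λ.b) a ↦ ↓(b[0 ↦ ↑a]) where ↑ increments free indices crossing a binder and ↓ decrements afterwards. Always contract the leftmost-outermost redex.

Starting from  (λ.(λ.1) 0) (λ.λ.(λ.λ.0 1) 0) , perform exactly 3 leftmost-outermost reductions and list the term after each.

Answer: after 3 steps: λ.λ.λ.0 1

Derivation:
  start: (λ.(λ.1) 0) (λ.λ.(λ.λ.0 1) 0)
  →1  (λ.λ.λ.(λ.λ.0 1) 0) (λ.λ.(λ.λ.0 1) 0)
  →2  λ.λ.(λ.λ.0 1) 0
  →3  λ.λ.λ.0 1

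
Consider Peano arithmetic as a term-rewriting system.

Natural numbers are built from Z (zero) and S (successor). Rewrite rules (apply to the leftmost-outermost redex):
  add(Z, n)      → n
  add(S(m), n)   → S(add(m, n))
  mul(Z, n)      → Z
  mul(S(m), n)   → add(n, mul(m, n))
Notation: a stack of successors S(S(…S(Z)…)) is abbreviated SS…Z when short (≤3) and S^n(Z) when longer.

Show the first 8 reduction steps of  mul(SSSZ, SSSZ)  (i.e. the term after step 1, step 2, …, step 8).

Answer: after 8 steps: S(S(S(S(S(add(SZ, mul(SZ, SSSZ)))))))

Derivation:
  start: mul(SSSZ, SSSZ)
  step 1: add(SSSZ, mul(SSZ, SSSZ))
  step 2: S(add(SSZ, mul(SSZ, SSSZ)))
  step 3: S(S(add(SZ, mul(SSZ, SSSZ))))
  step 4: S(S(S(add(Z, mul(SSZ, SSSZ)))))
  step 5: S(S(S(mul(SSZ, SSSZ))))
  step 6: S(S(S(add(SSSZ, mul(SZ, SSSZ)))))
  step 7: S(S(S(S(add(SSZ, mul(SZ, SSSZ))))))
  step 8: S(S(S(S(S(add(SZ, mul(SZ, SSSZ)))))))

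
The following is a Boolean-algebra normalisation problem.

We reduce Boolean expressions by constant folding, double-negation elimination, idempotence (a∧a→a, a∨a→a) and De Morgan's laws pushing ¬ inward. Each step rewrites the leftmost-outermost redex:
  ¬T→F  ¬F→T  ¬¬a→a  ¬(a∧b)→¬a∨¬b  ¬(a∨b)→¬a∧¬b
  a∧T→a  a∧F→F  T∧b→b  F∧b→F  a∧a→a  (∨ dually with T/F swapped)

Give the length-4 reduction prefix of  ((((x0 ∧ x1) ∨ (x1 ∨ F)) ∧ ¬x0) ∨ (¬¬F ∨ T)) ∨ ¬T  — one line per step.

  start: ((((x0 ∧ x1) ∨ (x1 ∨ F)) ∧ ¬x0) ∨ (¬¬F ∨ T)) ∨ ¬T
  [1] ((((x0 ∧ x1) ∨ x1) ∧ ¬x0) ∨ (¬¬F ∨ T)) ∨ ¬T
  [2] ((((x0 ∧ x1) ∨ x1) ∧ ¬x0) ∨ T) ∨ ¬T
  [3] T ∨ ¬T
  [4] T

Answer: after 4 steps: T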